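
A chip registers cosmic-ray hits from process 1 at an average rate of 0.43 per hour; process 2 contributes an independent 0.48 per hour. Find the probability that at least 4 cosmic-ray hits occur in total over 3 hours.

0.2925

Independent Poisson processes superpose: combined rate λ = 0.43 + 0.48 = 0.91 per hour.
Over the interval, μ = 0.91 × 3 = 2.73 (3 hours).
P(N ≥ 4) = 1 − P(N ≤ 3) ≈ 0.2925.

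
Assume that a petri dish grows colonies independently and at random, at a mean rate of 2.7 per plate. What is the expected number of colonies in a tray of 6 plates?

16.2

E[N] = λt = 2.7 × 6 = 16.2 (a tray of 6 plates = 6 plates).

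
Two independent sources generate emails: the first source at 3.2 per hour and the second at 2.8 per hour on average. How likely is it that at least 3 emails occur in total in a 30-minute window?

Independent Poisson processes superpose: combined rate λ = 3.2 + 2.8 = 6 per hour.
Over the interval, μ = 6 × 0.5 = 3 (a 30-minute window = 0.5 hours).
P(N ≥ 3) = 1 − P(N ≤ 2) ≈ 0.5768.

0.5768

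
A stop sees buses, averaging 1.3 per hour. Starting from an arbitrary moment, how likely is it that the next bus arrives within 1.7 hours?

0.8903

Inter-arrival times are exponential with rate λ = 1.3 per hour.
P(T ≤ 1.7) = 1 − e^(−λt) = 1 − e^(−1.3 × 1.7) = 1 − e^(−2.21) ≈ 0.8903.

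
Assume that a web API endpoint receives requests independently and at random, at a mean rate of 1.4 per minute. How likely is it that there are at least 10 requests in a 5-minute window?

Over the interval, μ = 1.4 × 5 = 7 (a 5-minute window = 5 minutes).
P(N ≥ 10) = 1 − P(N ≤ 9) = 1 − Σ_{j=0}^{9} e^(−μ) μ^j/j! ≈ 0.1695.

0.1695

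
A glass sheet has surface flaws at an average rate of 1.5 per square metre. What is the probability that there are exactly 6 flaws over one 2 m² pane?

Over the interval, μ = 1.5 × 2 = 3 (a 2 m² pane = 2 square metres).
P(N = 6) = e^(−μ) μ^6/6! = e^(−3) · 3^6/720 ≈ 0.0504.

0.0504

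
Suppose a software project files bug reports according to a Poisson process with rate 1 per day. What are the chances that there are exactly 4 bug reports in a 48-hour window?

0.0902

Over the interval, μ = 1 × 2 = 2 (a 48-hour window = 2 days).
P(N = 4) = e^(−μ) μ^4/4! = e^(−2) · 2^4/24 ≈ 0.0902.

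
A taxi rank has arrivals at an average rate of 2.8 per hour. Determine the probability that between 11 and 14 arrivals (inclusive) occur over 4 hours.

Over the interval, μ = 2.8 × 4 = 11.2 (4 hours).
P(11 ≤ N ≤ 14) = Σ_{j=11}^{14} e^(−11.2) · 11.2^j/j! ≈ 0.4029.

0.4029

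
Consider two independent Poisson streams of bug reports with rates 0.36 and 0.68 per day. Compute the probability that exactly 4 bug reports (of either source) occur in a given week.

Independent Poisson processes superpose: combined rate λ = 0.36 + 0.68 = 1.04 per day.
Over the interval, μ = 1.04 × 7 = 7.28 (a week = 7 days).
P(N = 4) = e^(−7.28) · 7.28^4/4! ≈ 0.0807.

0.0807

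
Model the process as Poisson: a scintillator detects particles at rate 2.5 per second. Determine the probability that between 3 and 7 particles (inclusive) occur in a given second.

With mean μ = 2.5 per second,
P(3 ≤ N ≤ 7) = Σ_{j=3}^{7} e^(−2.5) · 2.5^j/j! ≈ 0.4519.

0.4519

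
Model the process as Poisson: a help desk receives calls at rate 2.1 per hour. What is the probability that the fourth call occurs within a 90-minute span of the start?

0.3863

Over the interval, μ = 2.1 × 1.5 = 3.15 (a 90-minute span = 1.5 hours).
The fourth arrival falls in the interval iff at least 4 events occur there: P(S_4 ≤ t) = P(N ≥ 4) = 1 − P(N ≤ 3) ≈ 0.3863.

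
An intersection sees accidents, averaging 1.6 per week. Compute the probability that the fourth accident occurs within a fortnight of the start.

Over the interval, μ = 1.6 × 2 = 3.2 (a fortnight = 2 weeks).
The fourth arrival falls in the interval iff at least 4 events occur there: P(S_4 ≤ t) = P(N ≥ 4) = 1 − P(N ≤ 3) ≈ 0.3975.

0.3975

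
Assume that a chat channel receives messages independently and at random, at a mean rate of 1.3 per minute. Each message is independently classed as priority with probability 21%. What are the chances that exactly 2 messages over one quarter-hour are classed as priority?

Thinning: the messages that are classed as priority themselves form a Poisson process with rate 0.21 × 1.3 = 0.273 per minute.
Over the interval, μ = 0.273 × 15 = 4.095 (a quarter-hour = 15 minutes).
P(N = 2) = e^(−4.095) · 4.095^2/2! ≈ 0.1397.

0.1397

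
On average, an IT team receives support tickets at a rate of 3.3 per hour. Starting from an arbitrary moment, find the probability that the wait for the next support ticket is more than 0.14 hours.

The wait for the next event is exponential with rate λ = 3.3 per hour.
P(T > 0.14) = e^(−λt) = e^(−3.3 × 0.14) = e^(−0.462) ≈ 0.6300.

0.6300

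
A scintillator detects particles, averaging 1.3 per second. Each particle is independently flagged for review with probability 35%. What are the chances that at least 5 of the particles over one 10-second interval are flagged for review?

Thinning: the particles that are flagged for review themselves form a Poisson process with rate 0.35 × 1.3 = 0.455 per second.
Over the interval, μ = 0.455 × 10 = 4.55 (a 10-second interval = 10 seconds).
P(N ≥ 5) = 1 − P(N ≤ 4) ≈ 0.4774.

0.4774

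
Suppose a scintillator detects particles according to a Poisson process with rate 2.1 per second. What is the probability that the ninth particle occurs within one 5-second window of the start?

Over the interval, μ = 2.1 × 5 = 10.5 (a 5-second window = 5 seconds).
The ninth arrival falls in the interval iff at least 9 events occur there: P(S_9 ≤ t) = P(N ≥ 9) = 1 − P(N ≤ 8) ≈ 0.7206.

0.7206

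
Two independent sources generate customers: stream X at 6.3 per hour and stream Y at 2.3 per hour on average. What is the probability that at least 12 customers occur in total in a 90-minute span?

Independent Poisson processes superpose: combined rate λ = 6.3 + 2.3 = 8.6 per hour.
Over the interval, μ = 8.6 × 1.5 = 12.9 (a 90-minute span = 1.5 hours).
P(N ≥ 12) = 1 − P(N ≤ 11) ≈ 0.6366.

0.6366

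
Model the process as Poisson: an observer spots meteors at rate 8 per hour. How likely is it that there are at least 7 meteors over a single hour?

With mean μ = 8 per hour,
P(N ≥ 7) = 1 − P(N ≤ 6) = 1 − Σ_{j=0}^{6} e^(−μ) μ^j/j! ≈ 0.6866.

0.6866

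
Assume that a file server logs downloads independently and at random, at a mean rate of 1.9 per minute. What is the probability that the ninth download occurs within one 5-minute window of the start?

0.6082

Over the interval, μ = 1.9 × 5 = 9.5 (a 5-minute window = 5 minutes).
The ninth arrival falls in the interval iff at least 9 events occur there: P(S_9 ≤ t) = P(N ≥ 9) = 1 − P(N ≤ 8) ≈ 0.6082.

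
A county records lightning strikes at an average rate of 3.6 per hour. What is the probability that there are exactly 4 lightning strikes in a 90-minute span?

0.1600

Over the interval, μ = 3.6 × 1.5 = 5.4 (a 90-minute span = 1.5 hours).
P(N = 4) = e^(−μ) μ^4/4! = e^(−5.4) · 5.4^4/24 ≈ 0.1600.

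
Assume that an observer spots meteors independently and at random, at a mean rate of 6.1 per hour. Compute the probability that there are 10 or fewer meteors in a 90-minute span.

Over the interval, μ = 6.1 × 1.5 = 9.15 (a 90-minute span = 1.5 hours).
P(N ≤ 10) = Σ_{j=0}^{10} e^(−μ) μ^j/j! ≈ 0.6881.

0.6881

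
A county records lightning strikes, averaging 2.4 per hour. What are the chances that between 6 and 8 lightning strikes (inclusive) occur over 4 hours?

Over the interval, μ = 2.4 × 4 = 9.6 (4 hours).
P(6 ≤ N ≤ 8) = Σ_{j=6}^{8} e^(−9.6) · 9.6^j/j! ≈ 0.2958.

0.2958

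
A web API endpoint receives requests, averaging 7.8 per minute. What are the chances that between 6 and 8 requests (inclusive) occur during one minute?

0.4102

With mean μ = 7.8 per minute,
P(6 ≤ N ≤ 8) = Σ_{j=6}^{8} e^(−7.8) · 7.8^j/j! ≈ 0.4102.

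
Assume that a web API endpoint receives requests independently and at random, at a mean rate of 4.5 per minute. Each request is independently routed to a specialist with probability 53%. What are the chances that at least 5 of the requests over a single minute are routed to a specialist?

Thinning: the requests that are routed to a specialist themselves form a Poisson process with rate 0.53 × 4.5 = 2.385 per minute.
So μ = 2.385.
P(N ≥ 5) = 1 − P(N ≤ 4) ≈ 0.0940.

0.0940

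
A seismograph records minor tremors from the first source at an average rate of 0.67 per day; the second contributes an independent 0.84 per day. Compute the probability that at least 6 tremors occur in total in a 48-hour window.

0.0859

Independent Poisson processes superpose: combined rate λ = 0.67 + 0.84 = 1.51 per day.
Over the interval, μ = 1.51 × 2 = 3.02 (a 48-hour window = 2 days).
P(N ≥ 6) = 1 − P(N ≤ 5) ≈ 0.0859.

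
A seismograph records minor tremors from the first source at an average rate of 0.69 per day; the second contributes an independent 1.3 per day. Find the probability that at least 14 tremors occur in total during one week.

Independent Poisson processes superpose: combined rate λ = 0.69 + 1.3 = 1.99 per day.
Over the interval, μ = 1.99 × 7 = 13.93 (a week = 7 days).
P(N ≥ 14) = 1 − P(N ≤ 13) ≈ 0.5281.

0.5281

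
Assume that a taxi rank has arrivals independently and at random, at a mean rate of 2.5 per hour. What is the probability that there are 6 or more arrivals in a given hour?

0.0420

With mean μ = 2.5 per hour,
P(N ≥ 6) = 1 − P(N ≤ 5) = 1 − Σ_{j=0}^{5} e^(−μ) μ^j/j! ≈ 0.0420.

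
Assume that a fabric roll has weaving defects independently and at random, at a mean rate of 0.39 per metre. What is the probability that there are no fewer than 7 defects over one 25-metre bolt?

Over the interval, μ = 0.39 × 25 = 9.75 (a 25-metre bolt = 25 metres).
P(N ≥ 7) = 1 − P(N ≤ 6) = 1 − Σ_{j=0}^{6} e^(−μ) μ^j/j! ≈ 0.8533.

0.8533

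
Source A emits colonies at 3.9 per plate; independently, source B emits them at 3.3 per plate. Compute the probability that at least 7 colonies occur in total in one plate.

Independent Poisson processes superpose: combined rate λ = 3.9 + 3.3 = 7.2 per plate.
So μ = 7.2.
P(N ≥ 7) = 1 − P(N ≤ 6) ≈ 0.5796.

0.5796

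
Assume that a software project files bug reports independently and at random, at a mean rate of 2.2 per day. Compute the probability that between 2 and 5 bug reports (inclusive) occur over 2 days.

Over the interval, μ = 2.2 × 2 = 4.4 (2 days).
P(2 ≤ N ≤ 5) = Σ_{j=2}^{5} e^(−4.4) · 4.4^j/j! ≈ 0.6536.

0.6536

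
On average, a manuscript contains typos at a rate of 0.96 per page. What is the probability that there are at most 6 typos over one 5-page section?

0.7908

Over the interval, μ = 0.96 × 5 = 4.8 (a 5-page section = 5 pages).
P(N ≤ 6) = Σ_{j=0}^{6} e^(−μ) μ^j/j! ≈ 0.7908.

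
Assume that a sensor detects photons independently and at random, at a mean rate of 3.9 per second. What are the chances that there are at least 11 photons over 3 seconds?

0.6206

Over the interval, μ = 3.9 × 3 = 11.7 (3 seconds).
P(N ≥ 11) = 1 − P(N ≤ 10) = 1 − Σ_{j=0}^{10} e^(−μ) μ^j/j! ≈ 0.6206.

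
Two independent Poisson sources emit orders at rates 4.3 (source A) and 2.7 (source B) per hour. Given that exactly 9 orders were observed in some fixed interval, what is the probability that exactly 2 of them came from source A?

0.0173

Given the total, each event is independently from source A with probability p = λ_A/(λ_A+λ_B) = 4.3/7 ≈ 0.6143.
So K ~ Binomial(9, 4.3/7): P(K = 2) = C(9,2) · (4.3/7)^2 · (2.7/7)^7 ≈ 0.0173.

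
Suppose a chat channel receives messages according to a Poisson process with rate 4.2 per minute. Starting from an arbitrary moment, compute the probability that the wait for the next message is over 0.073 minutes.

0.7359

The wait for the next event is exponential with rate λ = 4.2 per minute.
P(T > 0.073) = e^(−λt) = e^(−4.2 × 0.073) = e^(−0.3066) ≈ 0.7359.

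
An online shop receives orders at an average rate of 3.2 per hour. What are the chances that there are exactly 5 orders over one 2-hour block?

Over the interval, μ = 3.2 × 2 = 6.4 (a 2-hour block = 2 hours).
P(N = 5) = e^(−μ) μ^5/5! = e^(−6.4) · 6.4^5/120 ≈ 0.1487.

0.1487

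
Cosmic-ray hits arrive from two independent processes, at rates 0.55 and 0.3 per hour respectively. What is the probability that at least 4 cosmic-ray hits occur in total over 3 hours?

0.2532

Independent Poisson processes superpose: combined rate λ = 0.55 + 0.3 = 0.85 per hour.
Over the interval, μ = 0.85 × 3 = 2.55 (3 hours).
P(N ≥ 4) = 1 − P(N ≤ 3) ≈ 0.2532.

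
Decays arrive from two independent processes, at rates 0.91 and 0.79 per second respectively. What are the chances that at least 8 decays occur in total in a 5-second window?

Independent Poisson processes superpose: combined rate λ = 0.91 + 0.79 = 1.7 per second.
Over the interval, μ = 1.7 × 5 = 8.5 (a 5-second window = 5 seconds).
P(N ≥ 8) = 1 − P(N ≤ 7) ≈ 0.6144.

0.6144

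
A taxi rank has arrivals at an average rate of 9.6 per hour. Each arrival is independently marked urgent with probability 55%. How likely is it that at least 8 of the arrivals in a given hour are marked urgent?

0.1642

Thinning: the arrivals that are marked urgent themselves form a Poisson process with rate 0.55 × 9.6 = 5.28 per hour.
So μ = 5.28.
P(N ≥ 8) = 1 − P(N ≤ 7) ≈ 0.1642.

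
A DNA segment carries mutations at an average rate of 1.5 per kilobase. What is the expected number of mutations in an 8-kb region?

12

E[N] = λt = 1.5 × 8 = 12 (an 8-kb region = 8 kilobases).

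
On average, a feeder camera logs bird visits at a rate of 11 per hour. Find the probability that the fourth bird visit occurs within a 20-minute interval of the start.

Over the interval, μ = 11 × 1/3 ≈ 3.66667 (a 20-minute interval = 1/3 hours).
The fourth arrival falls in the interval iff at least 4 events occur there: P(S_4 ≤ t) = P(N ≥ 4) = 1 − P(N ≤ 3) ≈ 0.4989.

0.4989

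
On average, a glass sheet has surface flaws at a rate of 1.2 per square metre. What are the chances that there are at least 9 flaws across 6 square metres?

0.2973

Over the interval, μ = 1.2 × 6 = 7.2 (6 square metres).
P(N ≥ 9) = 1 − P(N ≤ 8) = 1 − Σ_{j=0}^{8} e^(−μ) μ^j/j! ≈ 0.2973.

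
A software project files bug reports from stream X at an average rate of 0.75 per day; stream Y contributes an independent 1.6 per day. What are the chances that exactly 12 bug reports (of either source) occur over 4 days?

Independent Poisson processes superpose: combined rate λ = 0.75 + 1.6 = 2.35 per day.
Over the interval, μ = 2.35 × 4 = 9.4 (4 days).
P(N = 12) = e^(−9.4) · 9.4^12/12! ≈ 0.0822.

0.0822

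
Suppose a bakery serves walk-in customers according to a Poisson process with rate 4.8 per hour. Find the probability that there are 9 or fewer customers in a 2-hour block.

Over the interval, μ = 4.8 × 2 = 9.6 (a 2-hour block = 2 hours).
P(N ≤ 9) = Σ_{j=0}^{9} e^(−μ) μ^j/j! ≈ 0.5089.

0.5089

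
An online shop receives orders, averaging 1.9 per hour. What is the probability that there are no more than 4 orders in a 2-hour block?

0.6678

Over the interval, μ = 1.9 × 2 = 3.8 (a 2-hour block = 2 hours).
P(N ≤ 4) = Σ_{j=0}^{4} e^(−μ) μ^j/j! ≈ 0.6678.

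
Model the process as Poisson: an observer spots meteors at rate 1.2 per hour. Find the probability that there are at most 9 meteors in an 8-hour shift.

0.5089

Over the interval, μ = 1.2 × 8 = 9.6 (an 8-hour shift = 8 hours).
P(N ≤ 9) = Σ_{j=0}^{9} e^(−μ) μ^j/j! ≈ 0.5089.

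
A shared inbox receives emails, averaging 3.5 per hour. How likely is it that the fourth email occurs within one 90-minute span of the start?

Over the interval, μ = 3.5 × 1.5 = 5.25 (a 90-minute span = 1.5 hours).
The fourth arrival falls in the interval iff at least 4 events occur there: P(S_4 ≤ t) = P(N ≥ 4) = 1 − P(N ≤ 3) ≈ 0.7683.

0.7683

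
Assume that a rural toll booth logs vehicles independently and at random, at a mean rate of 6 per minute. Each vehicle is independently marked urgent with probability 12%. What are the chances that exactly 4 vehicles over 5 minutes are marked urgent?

0.1912

Thinning: the vehicles that are marked urgent themselves form a Poisson process with rate 0.12 × 6 = 0.72 per minute.
Over the interval, μ = 0.72 × 5 = 3.6 (5 minutes).
P(N = 4) = e^(−3.6) · 3.6^4/4! ≈ 0.1912.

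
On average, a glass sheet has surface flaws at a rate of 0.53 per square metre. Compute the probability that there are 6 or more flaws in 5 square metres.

Over the interval, μ = 0.53 × 5 = 2.65 (5 square metres).
P(N ≥ 6) = 1 − P(N ≤ 5) = 1 − Σ_{j=0}^{5} e^(−μ) μ^j/j! ≈ 0.0528.

0.0528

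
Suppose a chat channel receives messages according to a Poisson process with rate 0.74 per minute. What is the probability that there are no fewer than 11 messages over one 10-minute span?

0.1293

Over the interval, μ = 0.74 × 10 = 7.4 (a 10-minute span = 10 minutes).
P(N ≥ 11) = 1 − P(N ≤ 10) = 1 − Σ_{j=0}^{10} e^(−μ) μ^j/j! ≈ 0.1293.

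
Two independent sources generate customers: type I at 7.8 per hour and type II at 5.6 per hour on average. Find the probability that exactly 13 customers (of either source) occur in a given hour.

Independent Poisson processes superpose: combined rate λ = 7.8 + 5.6 = 13.4 per hour.
So μ = 13.4.
P(N = 13) = e^(−13.4) · 13.4^13/13! ≈ 0.1093.

0.1093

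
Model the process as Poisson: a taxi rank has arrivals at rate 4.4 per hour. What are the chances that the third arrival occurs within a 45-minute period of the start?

Over the interval, μ = 4.4 × 0.75 = 3.3 (a 45-minute period = 0.75 hours).
The third arrival falls in the interval iff at least 3 events occur there: P(S_3 ≤ t) = P(N ≥ 3) = 1 − P(N ≤ 2) ≈ 0.6406.

0.6406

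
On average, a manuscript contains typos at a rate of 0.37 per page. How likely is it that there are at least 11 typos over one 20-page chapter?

Over the interval, μ = 0.37 × 20 = 7.4 (a 20-page chapter = 20 pages).
P(N ≥ 11) = 1 − P(N ≤ 10) = 1 − Σ_{j=0}^{10} e^(−μ) μ^j/j! ≈ 0.1293.

0.1293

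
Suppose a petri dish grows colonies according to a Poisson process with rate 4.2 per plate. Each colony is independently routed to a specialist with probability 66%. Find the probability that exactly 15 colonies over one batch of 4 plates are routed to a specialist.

0.0551

Thinning: the colonies that are routed to a specialist themselves form a Poisson process with rate 0.66 × 4.2 = 2.772 per plate.
Over the interval, μ = 2.772 × 4 = 11.088 (a batch of 4 plates = 4 plates).
P(N = 15) = e^(−11.088) · 11.088^15/15! ≈ 0.0551.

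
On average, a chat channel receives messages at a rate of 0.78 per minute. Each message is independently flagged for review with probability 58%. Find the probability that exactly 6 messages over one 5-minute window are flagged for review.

0.0194

Thinning: the messages that are flagged for review themselves form a Poisson process with rate 0.58 × 0.78 = 0.4524 per minute.
Over the interval, μ = 0.4524 × 5 = 2.262 (a 5-minute window = 5 minutes).
P(N = 6) = e^(−2.262) · 2.262^6/6! ≈ 0.0194.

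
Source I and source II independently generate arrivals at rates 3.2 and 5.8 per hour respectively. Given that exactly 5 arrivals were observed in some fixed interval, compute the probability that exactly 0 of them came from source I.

Given the total, each event is independently from source I with probability p = λ_I/(λ_I+λ_II) = 3.2/9 ≈ 0.3556.
So K ~ Binomial(5, 3.2/9): P(K = 0) = C(5,0) · (3.2/9)^0 · (5.8/9)^5 ≈ 0.1112.

0.1112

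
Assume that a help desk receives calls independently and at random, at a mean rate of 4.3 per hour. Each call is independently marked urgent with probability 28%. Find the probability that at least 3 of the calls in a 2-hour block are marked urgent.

0.4324

Thinning: the calls that are marked urgent themselves form a Poisson process with rate 0.28 × 4.3 = 1.204 per hour.
Over the interval, μ = 1.204 × 2 = 2.408 (a 2-hour block = 2 hours).
P(N ≥ 3) = 1 − P(N ≤ 2) ≈ 0.4324.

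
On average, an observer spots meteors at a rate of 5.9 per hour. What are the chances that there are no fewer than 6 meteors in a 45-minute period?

Over the interval, μ = 5.9 × 0.75 = 4.425 (a 45-minute period = 0.75 hours).
P(N ≥ 6) = 1 − P(N ≤ 5) = 1 − Σ_{j=0}^{5} e^(−μ) μ^j/j! ≈ 0.2843.

0.2843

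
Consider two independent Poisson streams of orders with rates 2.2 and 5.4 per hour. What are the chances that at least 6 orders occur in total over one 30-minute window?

Independent Poisson processes superpose: combined rate λ = 2.2 + 5.4 = 7.6 per hour.
Over the interval, μ = 7.6 × 0.5 = 3.8 (a 30-minute window = 0.5 hours).
P(N ≥ 6) = 1 − P(N ≤ 5) ≈ 0.1844.

0.1844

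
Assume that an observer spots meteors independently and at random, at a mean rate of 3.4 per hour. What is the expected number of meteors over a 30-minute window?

E[N] = λt = 3.4 × 0.5 = 1.7 (a 30-minute window = 0.5 hours).

1.7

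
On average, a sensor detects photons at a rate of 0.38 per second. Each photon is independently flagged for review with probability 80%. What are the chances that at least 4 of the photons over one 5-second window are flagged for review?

0.0682

Thinning: the photons that are flagged for review themselves form a Poisson process with rate 0.8 × 0.38 = 0.304 per second.
Over the interval, μ = 0.304 × 5 = 1.52 (a 5-second window = 5 seconds).
P(N ≥ 4) = 1 − P(N ≤ 3) ≈ 0.0682.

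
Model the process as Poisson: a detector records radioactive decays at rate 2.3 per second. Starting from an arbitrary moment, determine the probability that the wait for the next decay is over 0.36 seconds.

The wait for the next event is exponential with rate λ = 2.3 per second.
P(T > 0.36) = e^(−λt) = e^(−2.3 × 0.36) = e^(−0.828) ≈ 0.4369.

0.4369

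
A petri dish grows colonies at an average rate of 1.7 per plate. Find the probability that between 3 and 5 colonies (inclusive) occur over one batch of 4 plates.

Over the interval, μ = 1.7 × 4 = 6.8 (a batch of 4 plates = 4 plates).
P(3 ≤ N ≤ 5) = Σ_{j=3}^{5} e^(−6.8) · 6.8^j/j! ≈ 0.2925.

0.2925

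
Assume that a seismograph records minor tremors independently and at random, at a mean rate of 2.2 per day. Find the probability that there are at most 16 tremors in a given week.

0.6253

Over the interval, μ = 2.2 × 7 = 15.4 (a week = 7 days).
P(N ≤ 16) = Σ_{j=0}^{16} e^(−μ) μ^j/j! ≈ 0.6253.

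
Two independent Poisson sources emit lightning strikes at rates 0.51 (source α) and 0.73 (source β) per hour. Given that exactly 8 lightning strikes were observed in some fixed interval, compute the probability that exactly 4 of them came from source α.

Given the total, each event is independently from source α with probability p = λ_α/(λ_α+λ_β) = 0.51/1.24 ≈ 0.4113.
So K ~ Binomial(8, 0.51/1.24): P(K = 4) = C(8,4) · (0.51/1.24)^4 · (0.73/1.24)^4 ≈ 0.2406.

0.2406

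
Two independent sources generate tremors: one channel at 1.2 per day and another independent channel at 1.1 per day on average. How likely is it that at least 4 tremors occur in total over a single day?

Independent Poisson processes superpose: combined rate λ = 1.2 + 1.1 = 2.3 per day.
So μ = 2.3.
P(N ≥ 4) = 1 − P(N ≤ 3) ≈ 0.2007.

0.2007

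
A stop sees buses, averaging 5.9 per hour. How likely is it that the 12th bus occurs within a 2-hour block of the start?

Over the interval, μ = 5.9 × 2 = 11.8 (a 2-hour block = 2 hours).
The 12th arrival falls in the interval iff at least 12 events occur there: P(S_12 ≤ t) = P(N ≥ 12) = 1 − P(N ≤ 11) ≈ 0.5153.

0.5153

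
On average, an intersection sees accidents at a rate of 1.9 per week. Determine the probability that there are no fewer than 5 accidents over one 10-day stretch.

Over the interval, μ = 1.9 × 10/7 ≈ 2.71429 (a 10-day stretch = 10/7 weeks).
P(N ≥ 5) = 1 − P(N ≤ 4) = 1 − Σ_{j=0}^{4} e^(−μ) μ^j/j! ≈ 0.1392.

0.1392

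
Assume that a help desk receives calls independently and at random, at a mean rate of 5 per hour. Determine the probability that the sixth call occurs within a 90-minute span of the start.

Over the interval, μ = 5 × 1.5 = 7.5 (a 90-minute span = 1.5 hours).
The sixth arrival falls in the interval iff at least 6 events occur there: P(S_6 ≤ t) = P(N ≥ 6) = 1 − P(N ≤ 5) ≈ 0.7586.

0.7586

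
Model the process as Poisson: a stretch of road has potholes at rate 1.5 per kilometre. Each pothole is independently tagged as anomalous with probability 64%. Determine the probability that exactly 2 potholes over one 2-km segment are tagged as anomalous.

0.2702

Thinning: the potholes that are tagged as anomalous themselves form a Poisson process with rate 0.64 × 1.5 = 0.96 per kilometre.
Over the interval, μ = 0.96 × 2 = 1.92 (a 2-km segment = 2 kilometres).
P(N = 2) = e^(−1.92) · 1.92^2/2! ≈ 0.2702.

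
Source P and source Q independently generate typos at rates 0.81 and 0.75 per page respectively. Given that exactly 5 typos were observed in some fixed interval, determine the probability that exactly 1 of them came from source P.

0.1387

Given the total, each event is independently from source P with probability p = λ_P/(λ_P+λ_Q) = 0.81/1.56 ≈ 0.5192.
So K ~ Binomial(5, 0.81/1.56): P(K = 1) = C(5,1) · (0.81/1.56)^1 · (0.75/1.56)^4 ≈ 0.1387.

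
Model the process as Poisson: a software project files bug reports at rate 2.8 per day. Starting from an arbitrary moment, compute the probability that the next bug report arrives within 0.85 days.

Inter-arrival times are exponential with rate λ = 2.8 per day.
P(T ≤ 0.85) = 1 − e^(−λt) = 1 − e^(−2.8 × 0.85) = 1 − e^(−2.38) ≈ 0.9074.

0.9074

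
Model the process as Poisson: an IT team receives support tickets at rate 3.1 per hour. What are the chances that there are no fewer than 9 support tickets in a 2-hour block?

0.1741

Over the interval, μ = 3.1 × 2 = 6.2 (a 2-hour block = 2 hours).
P(N ≥ 9) = 1 − P(N ≤ 8) = 1 − Σ_{j=0}^{8} e^(−μ) μ^j/j! ≈ 0.1741.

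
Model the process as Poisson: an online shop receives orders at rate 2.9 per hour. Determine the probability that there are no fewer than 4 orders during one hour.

With mean μ = 2.9 per hour,
P(N ≥ 4) = 1 − P(N ≤ 3) = 1 − Σ_{j=0}^{3} e^(−μ) μ^j/j! ≈ 0.3304.

0.3304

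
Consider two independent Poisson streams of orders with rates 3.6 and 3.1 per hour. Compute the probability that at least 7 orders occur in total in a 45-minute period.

Independent Poisson processes superpose: combined rate λ = 3.6 + 3.1 = 6.7 per hour.
Over the interval, μ = 6.7 × 0.75 = 5.025 (a 45-minute period = 0.75 hours).
P(N ≥ 7) = 1 − P(N ≤ 6) ≈ 0.2415.

0.2415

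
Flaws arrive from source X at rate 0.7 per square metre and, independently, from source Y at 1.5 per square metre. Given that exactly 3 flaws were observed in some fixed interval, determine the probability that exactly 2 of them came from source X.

0.2071

Given the total, each event is independently from source X with probability p = λ_X/(λ_X+λ_Y) = 0.7/2.2 ≈ 0.3182.
So K ~ Binomial(3, 0.7/2.2): P(K = 2) = C(3,2) · (0.7/2.2)^2 · (1.5/2.2)^1 ≈ 0.2071.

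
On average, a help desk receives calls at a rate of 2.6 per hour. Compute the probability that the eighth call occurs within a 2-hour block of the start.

0.1551

Over the interval, μ = 2.6 × 2 = 5.2 (a 2-hour block = 2 hours).
The eighth arrival falls in the interval iff at least 8 events occur there: P(S_8 ≤ t) = P(N ≥ 8) = 1 − P(N ≤ 7) ≈ 0.1551.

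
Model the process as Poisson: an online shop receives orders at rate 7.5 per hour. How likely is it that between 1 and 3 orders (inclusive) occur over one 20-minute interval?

0.6755

Over the interval, μ = 7.5 × 1/3 = 2.5 (a 20-minute interval = 1/3 hours).
P(1 ≤ N ≤ 3) = Σ_{j=1}^{3} e^(−2.5) · 2.5^j/j! ≈ 0.6755.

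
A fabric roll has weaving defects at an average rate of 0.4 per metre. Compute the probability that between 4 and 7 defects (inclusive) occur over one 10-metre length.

Over the interval, μ = 0.4 × 10 = 4 (a 10-metre length = 10 metres).
P(4 ≤ N ≤ 7) = Σ_{j=4}^{7} e^(−4) · 4^j/j! ≈ 0.5154.

0.5154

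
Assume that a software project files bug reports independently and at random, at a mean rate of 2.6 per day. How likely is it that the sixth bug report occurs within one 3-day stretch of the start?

0.7897

Over the interval, μ = 2.6 × 3 = 7.8 (a 3-day stretch = 3 days).
The sixth arrival falls in the interval iff at least 6 events occur there: P(S_6 ≤ t) = P(N ≥ 6) = 1 − P(N ≤ 5) ≈ 0.7897.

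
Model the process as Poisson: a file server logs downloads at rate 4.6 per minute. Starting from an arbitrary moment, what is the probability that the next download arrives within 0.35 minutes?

Inter-arrival times are exponential with rate λ = 4.6 per minute.
P(T ≤ 0.35) = 1 − e^(−λt) = 1 − e^(−4.6 × 0.35) = 1 − e^(−1.61) ≈ 0.8001.

0.8001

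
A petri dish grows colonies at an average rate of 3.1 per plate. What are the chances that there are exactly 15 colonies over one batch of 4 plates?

Over the interval, μ = 3.1 × 4 = 12.4 (a batch of 4 plates = 4 plates).
P(N = 15) = e^(−μ) μ^15/15! = e^(−12.4) · 12.4^15/1307674368000 ≈ 0.0794.

0.0794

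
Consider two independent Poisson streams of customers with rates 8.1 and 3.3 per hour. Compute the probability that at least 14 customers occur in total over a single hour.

Independent Poisson processes superpose: combined rate λ = 8.1 + 3.3 = 11.4 per hour.
So μ = 11.4.
P(N ≥ 14) = 1 − P(N ≤ 13) ≈ 0.2570.

0.2570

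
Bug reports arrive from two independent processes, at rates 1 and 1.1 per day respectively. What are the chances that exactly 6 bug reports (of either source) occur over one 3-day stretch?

Independent Poisson processes superpose: combined rate λ = 1 + 1.1 = 2.1 per day.
Over the interval, μ = 2.1 × 3 = 6.3 (a 3-day stretch = 3 days).
P(N = 6) = e^(−6.3) · 6.3^6/6! ≈ 0.1595.

0.1595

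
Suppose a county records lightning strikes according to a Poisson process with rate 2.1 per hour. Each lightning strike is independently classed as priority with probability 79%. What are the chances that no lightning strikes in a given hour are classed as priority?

0.1903

Thinning: the lightning strikes that are classed as priority themselves form a Poisson process with rate 0.79 × 2.1 = 1.659 per hour.
So μ = 1.659.
P(N = 0) = e^(−1.659) · 1.659^0/0! ≈ 0.1903.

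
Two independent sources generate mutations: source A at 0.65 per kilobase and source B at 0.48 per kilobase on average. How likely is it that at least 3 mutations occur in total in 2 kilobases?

0.3933

Independent Poisson processes superpose: combined rate λ = 0.65 + 0.48 = 1.13 per kilobase.
Over the interval, μ = 1.13 × 2 = 2.26 (2 kilobases).
P(N ≥ 3) = 1 − P(N ≤ 2) ≈ 0.3933.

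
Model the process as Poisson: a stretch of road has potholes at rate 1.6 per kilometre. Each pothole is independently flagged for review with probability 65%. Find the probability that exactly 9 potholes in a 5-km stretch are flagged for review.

Thinning: the potholes that are flagged for review themselves form a Poisson process with rate 0.65 × 1.6 = 1.04 per kilometre.
Over the interval, μ = 1.04 × 5 = 5.2 (a 5-km stretch = 5 kilometres).
P(N = 9) = e^(−5.2) · 5.2^9/9! ≈ 0.0423.

0.0423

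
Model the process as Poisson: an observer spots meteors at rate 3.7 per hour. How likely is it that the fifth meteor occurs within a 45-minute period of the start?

0.1485

Over the interval, μ = 3.7 × 0.75 = 2.775 (a 45-minute period = 0.75 hours).
The fifth arrival falls in the interval iff at least 5 events occur there: P(S_5 ≤ t) = P(N ≥ 5) = 1 − P(N ≤ 4) ≈ 0.1485.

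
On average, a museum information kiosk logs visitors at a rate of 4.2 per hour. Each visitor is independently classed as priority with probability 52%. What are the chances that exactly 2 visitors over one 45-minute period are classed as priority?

Thinning: the visitors that are classed as priority themselves form a Poisson process with rate 0.52 × 4.2 = 2.184 per hour.
Over the interval, μ = 2.184 × 0.75 = 1.638 (a 45-minute period = 0.75 hours).
P(N = 2) = e^(−1.638) · 1.638^2/2! ≈ 0.2607.

0.2607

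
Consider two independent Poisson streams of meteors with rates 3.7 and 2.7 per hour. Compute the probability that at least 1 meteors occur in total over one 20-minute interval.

Independent Poisson processes superpose: combined rate λ = 3.7 + 2.7 = 6.4 per hour.
Over the interval, μ = 6.4 × 1/3 ≈ 2.13333 (a 20-minute interval = 1/3 hours).
P(N ≥ 1) = 1 − P(N ≤ 0) ≈ 0.8816.

0.8816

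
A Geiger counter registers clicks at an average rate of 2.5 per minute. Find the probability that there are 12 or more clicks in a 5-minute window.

0.5942

Over the interval, μ = 2.5 × 5 = 12.5 (a 5-minute window = 5 minutes).
P(N ≥ 12) = 1 − P(N ≤ 11) = 1 − Σ_{j=0}^{11} e^(−μ) μ^j/j! ≈ 0.5942.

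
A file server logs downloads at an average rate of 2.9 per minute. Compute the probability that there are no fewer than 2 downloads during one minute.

With mean μ = 2.9 per minute,
P(N ≥ 2) = 1 − P(N ≤ 1) = 1 − Σ_{j=0}^{1} e^(−μ) μ^j/j! ≈ 0.7854.

0.7854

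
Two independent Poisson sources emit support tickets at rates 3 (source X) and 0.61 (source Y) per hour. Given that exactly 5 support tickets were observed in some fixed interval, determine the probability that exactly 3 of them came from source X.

0.1639

Given the total, each event is independently from source X with probability p = λ_X/(λ_X+λ_Y) = 3/3.61 ≈ 0.8310.
So K ~ Binomial(5, 3/3.61): P(K = 3) = C(5,3) · (3/3.61)^3 · (0.61/3.61)^2 ≈ 0.1639.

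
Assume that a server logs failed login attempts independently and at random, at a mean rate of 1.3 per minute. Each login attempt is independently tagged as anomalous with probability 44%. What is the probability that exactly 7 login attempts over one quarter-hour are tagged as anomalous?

0.1276

Thinning: the login attempts that are tagged as anomalous themselves form a Poisson process with rate 0.44 × 1.3 = 0.572 per minute.
Over the interval, μ = 0.572 × 15 = 8.58 (a quarter-hour = 15 minutes).
P(N = 7) = e^(−8.58) · 8.58^7/7! ≈ 0.1276.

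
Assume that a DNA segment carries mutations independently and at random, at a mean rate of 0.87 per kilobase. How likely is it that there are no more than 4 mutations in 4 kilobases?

0.7292

Over the interval, μ = 0.87 × 4 = 3.48 (4 kilobases).
P(N ≤ 4) = Σ_{j=0}^{4} e^(−μ) μ^j/j! ≈ 0.7292.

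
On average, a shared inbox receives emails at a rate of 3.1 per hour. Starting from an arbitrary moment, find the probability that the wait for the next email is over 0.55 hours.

0.1818

The wait for the next event is exponential with rate λ = 3.1 per hour.
P(T > 0.55) = e^(−λt) = e^(−3.1 × 0.55) = e^(−1.705) ≈ 0.1818.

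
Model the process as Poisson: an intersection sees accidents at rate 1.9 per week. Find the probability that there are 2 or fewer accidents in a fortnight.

0.2689

Over the interval, μ = 1.9 × 2 = 3.8 (a fortnight = 2 weeks).
P(N ≤ 2) = Σ_{j=0}^{2} e^(−μ) μ^j/j! ≈ 0.2689.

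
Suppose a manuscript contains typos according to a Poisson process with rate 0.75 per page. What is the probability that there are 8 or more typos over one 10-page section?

Over the interval, μ = 0.75 × 10 = 7.5 (a 10-page section = 10 pages).
P(N ≥ 8) = 1 − P(N ≤ 7) = 1 − Σ_{j=0}^{7} e^(−μ) μ^j/j! ≈ 0.4754.

0.4754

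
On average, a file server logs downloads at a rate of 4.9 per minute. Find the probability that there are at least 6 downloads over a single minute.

0.3665

With mean μ = 4.9 per minute,
P(N ≥ 6) = 1 − P(N ≤ 5) = 1 − Σ_{j=0}^{5} e^(−μ) μ^j/j! ≈ 0.3665.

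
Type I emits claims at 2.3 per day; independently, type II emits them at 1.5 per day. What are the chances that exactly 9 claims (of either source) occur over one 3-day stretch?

Independent Poisson processes superpose: combined rate λ = 2.3 + 1.5 = 3.8 per day.
Over the interval, μ = 3.8 × 3 = 11.4 (a 3-day stretch = 3 days).
P(N = 9) = e^(−11.4) · 11.4^9/9! ≈ 0.1003.

0.1003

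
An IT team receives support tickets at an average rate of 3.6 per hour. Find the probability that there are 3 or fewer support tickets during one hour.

0.5152

With mean μ = 3.6 per hour,
P(N ≤ 3) = Σ_{j=0}^{3} e^(−μ) μ^j/j! ≈ 0.5152.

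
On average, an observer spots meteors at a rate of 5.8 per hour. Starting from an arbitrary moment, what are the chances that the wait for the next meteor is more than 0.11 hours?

0.5283

The wait for the next event is exponential with rate λ = 5.8 per hour.
P(T > 0.11) = e^(−λt) = e^(−5.8 × 0.11) = e^(−0.638) ≈ 0.5283.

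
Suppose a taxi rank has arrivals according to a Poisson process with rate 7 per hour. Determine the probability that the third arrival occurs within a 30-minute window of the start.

0.6792

Over the interval, μ = 7 × 0.5 = 3.5 (a 30-minute window = 0.5 hours).
The third arrival falls in the interval iff at least 3 events occur there: P(S_3 ≤ t) = P(N ≥ 3) = 1 − P(N ≤ 2) ≈ 0.6792.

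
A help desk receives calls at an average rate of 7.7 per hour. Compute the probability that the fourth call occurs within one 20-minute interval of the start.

Over the interval, μ = 7.7 × 1/3 ≈ 2.56667 (a 20-minute interval = 1/3 hours).
The fourth arrival falls in the interval iff at least 4 events occur there: P(S_4 ≤ t) = P(N ≥ 4) = 1 − P(N ≤ 3) ≈ 0.2568.

0.2568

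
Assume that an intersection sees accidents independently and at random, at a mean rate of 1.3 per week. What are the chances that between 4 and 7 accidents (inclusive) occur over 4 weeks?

Over the interval, μ = 1.3 × 4 = 5.2 (4 weeks).
P(4 ≤ N ≤ 7) = Σ_{j=4}^{7} e^(−5.2) · 5.2^j/j! ≈ 0.6069.

0.6069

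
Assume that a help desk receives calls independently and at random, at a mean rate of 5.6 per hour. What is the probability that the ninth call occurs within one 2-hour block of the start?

0.7853

Over the interval, μ = 5.6 × 2 = 11.2 (a 2-hour block = 2 hours).
The ninth arrival falls in the interval iff at least 9 events occur there: P(S_9 ≤ t) = P(N ≥ 9) = 1 − P(N ≤ 8) ≈ 0.7853.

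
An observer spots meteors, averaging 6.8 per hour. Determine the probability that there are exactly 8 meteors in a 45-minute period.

Over the interval, μ = 6.8 × 0.75 = 5.1 (a 45-minute period = 0.75 hours).
P(N = 8) = e^(−μ) μ^8/8! = e^(−5.1) · 5.1^8/40320 ≈ 0.0692.

0.0692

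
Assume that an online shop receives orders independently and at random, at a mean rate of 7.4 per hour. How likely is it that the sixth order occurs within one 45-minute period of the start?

Over the interval, μ = 7.4 × 0.75 = 5.55 (a 45-minute period = 0.75 hours).
The sixth arrival falls in the interval iff at least 6 events occur there: P(S_6 ≤ t) = P(N ≥ 6) = 1 − P(N ≤ 5) ≈ 0.4796.

0.4796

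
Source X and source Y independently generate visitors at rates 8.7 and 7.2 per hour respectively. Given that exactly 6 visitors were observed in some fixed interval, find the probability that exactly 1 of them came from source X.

0.0625

Given the total, each event is independently from source X with probability p = λ_X/(λ_X+λ_Y) = 8.7/15.9 ≈ 0.5472.
So K ~ Binomial(6, 8.7/15.9): P(K = 1) = C(6,1) · (8.7/15.9)^1 · (7.2/15.9)^5 ≈ 0.0625.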